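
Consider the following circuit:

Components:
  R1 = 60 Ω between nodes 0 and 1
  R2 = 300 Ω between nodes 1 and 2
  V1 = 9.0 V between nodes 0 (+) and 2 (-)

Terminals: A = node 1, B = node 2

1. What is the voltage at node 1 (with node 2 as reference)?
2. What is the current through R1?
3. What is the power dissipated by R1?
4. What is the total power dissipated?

Nodal analysis, taking node 2 as the 0 V reference.
Source V1 fixes V_0 = 9 V.
KCL at each unknown node (sum of currents leaving = 0; resistances in Ω):
  Node 1: (V_1 - 9)/60 + (V_1 - 0)/300 = 0
Collecting terms: 0.02 × V_1 = 0.15  =>  V_1 = 7.5 V
Part 1:
  Read off the nodal solution: V_1 = 7.5 V
Part 2:
  I_R1 = (V_0 - V_1)/R1 = (9 - 7.5)/60 = 0.025 A
  Magnitude: I_R1 = 0.025 A
Part 3:
  I_R1 = (V_0 - V_1)/R1 = (9 - 7.5)/60 = 0.025 A
  P_R1 = I_R1² × R1 = (0.025)² × 60 = 0.0375 W
Part 4:
  Power in each resistor, P = (ΔV)²/R:
    P_R1 = (9 - 7.5)²/60 = 0.0375 W
    P_R2 = (7.5 - 0)²/300 = 0.1875 W
  P_total = P_R1 + P_R2 = 0.225 W

Final answers:
1. V_1 = 7.5 V
2. I_R1 = 0.025 A
3. P_R1 = 0.0375 W
4. P_total = 0.225 W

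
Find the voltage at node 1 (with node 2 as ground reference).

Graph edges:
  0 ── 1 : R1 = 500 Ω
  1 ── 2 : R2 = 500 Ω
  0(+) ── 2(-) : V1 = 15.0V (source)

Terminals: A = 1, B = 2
Nodal analysis, taking node 2 as the 0 V reference.
Source V1 fixes V_0 = 15 V.
KCL at each unknown node (sum of currents leaving = 0; resistances in Ω):
  Node 1: (V_1 - 15)/500 + (V_1 - 0)/500 = 0
Collecting terms: 0.004 × V_1 = 0.03  =>  V_1 = 7.5 V
The requested potential is V_1 = 7.5 V.

Final answer: V_1 = 7.5 V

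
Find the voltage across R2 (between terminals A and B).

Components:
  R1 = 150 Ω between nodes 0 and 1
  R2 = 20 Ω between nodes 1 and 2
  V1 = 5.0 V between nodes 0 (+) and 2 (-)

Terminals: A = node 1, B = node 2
R1 and R2 are in series across V1 (node 0 → node 1 → node 2), and the output A–B is taken across R2, so this is a voltage divider.
Series current: I = V1/(R1 + R2) = 5/(150 + 20) = 5/170 = 0.02941 A
V_R2 = I × R2 = V1 × R2/(R1 + R2) = 5 × 20/170 = 0.5882 V

Final answer: 0.5882 V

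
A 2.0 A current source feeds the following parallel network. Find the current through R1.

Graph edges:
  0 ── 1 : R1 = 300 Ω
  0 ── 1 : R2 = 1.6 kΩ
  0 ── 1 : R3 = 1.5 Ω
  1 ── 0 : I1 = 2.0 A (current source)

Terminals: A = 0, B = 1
All resistors sit directly between nodes 0 and 1, so they are in parallel and share one voltage V; the full source current 2 A splits among them.
1/R_par = 1/300 + 1/1600 + 1/1.5 = 0.6706 S  =>  R_par = 1.491 Ω
V = I × R_par = 2 × 1.491 = 2.982 V
I_R1 = V/R1 = 2.982/300 = 0.009941 A

Final answer: 0.009941 A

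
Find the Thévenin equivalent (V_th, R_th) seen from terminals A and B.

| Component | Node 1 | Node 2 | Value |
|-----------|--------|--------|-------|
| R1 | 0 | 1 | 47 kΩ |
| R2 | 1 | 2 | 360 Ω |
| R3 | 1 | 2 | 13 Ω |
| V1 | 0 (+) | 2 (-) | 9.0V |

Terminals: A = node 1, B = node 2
Step 1 — V_th is the open-circuit voltage V_A - V_B (nothing connected across the terminals).
Nodal analysis, taking node 2 as the 0 V reference.
Source V1 fixes V_0 = 9 V.
KCL at each unknown node (sum of currents leaving = 0; resistances in Ω):
  Node 1: (V_1 - 9)/47000 + (V_1 - 0)/360 + (V_1 - 0)/13 = 0
Collecting terms: 0.07972 × V_1 = 0.0001915  =>  V_1 = 0.002402 V
V_th = V_1 - V_2 = 0.002402 - 0 = 0.002402 V
Step 2 — R_th: zero the source — replace V1 by a short circuit (node 2 merges into node 0) — and find the resistance seen between A (node 1) and B (node 0).
Reduce the network between node 1 (A) and node 0 (B) by series/parallel combination:
  Rp1 = R1 ‖ R2 ‖ R3 (parallel, all between nodes 0 and 1) = 1/(1/47000 + 1/360 + 1/13) = 12.54 Ω
R_th = 12.54 Ω

Final answer: V_th = 0.002402 V, R_th = 12.54 Ω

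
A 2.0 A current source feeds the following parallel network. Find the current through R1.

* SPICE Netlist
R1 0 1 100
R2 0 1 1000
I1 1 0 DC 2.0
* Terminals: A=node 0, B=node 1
All resistors sit directly between nodes 0 and 1, so they are in parallel and share one voltage V; the full source current 2 A splits among them.
1/R_par = 1/100 + 1/1000 = 0.011 S  =>  R_par = 90.91 Ω
V = I × R_par = 2 × 90.91 = 181.8 V
I_R1 = V/R1 = 181.8/100 = 1.818 A

Final answer: 1.818 A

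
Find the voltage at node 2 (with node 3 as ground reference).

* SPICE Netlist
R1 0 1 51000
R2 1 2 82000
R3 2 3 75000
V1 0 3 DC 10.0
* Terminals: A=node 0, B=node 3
Nodal analysis, taking node 3 as the 0 V reference.
Source V1 fixes V_0 = 10 V.
KCL at each unknown node (sum of currents leaving = 0; resistances in Ω):
  Node 1: (V_1 - 10)/51000 + (V_1 - V_2)/82000 = 0
  Node 2: (V_2 - V_1)/82000 + (V_2 - 0)/75000 = 0
Collecting terms (coefficients in siemens):
  0.0000318·V_1 - 0.0000122·V_2 = 0.0001961
  0.00002553·V_2 - 0.0000122·V_1 = 0
Determinant D = (0.0000318)(0.00002553) - (-0.0000122)(-0.0000122) = 0.0000000006632
V_1 = [(0.0001961)(0.00002553) - (-0.0000122)(0)]/D = 7.548 V
V_2 = [(0.0000318)(0) - (0.0001961)(-0.0000122)]/D = 3.606 V
The requested potential is V_2 = 3.606 V.

Final answer: V_2 = 3.606 V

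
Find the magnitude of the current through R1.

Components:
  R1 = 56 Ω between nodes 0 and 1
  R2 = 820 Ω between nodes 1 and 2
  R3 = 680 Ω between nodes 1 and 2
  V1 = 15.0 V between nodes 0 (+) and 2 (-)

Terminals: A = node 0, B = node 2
Nodal analysis, taking node 2 as the 0 V reference.
Source V1 fixes V_0 = 15 V.
KCL at each unknown node (sum of currents leaving = 0; resistances in Ω):
  Node 1: (V_1 - 15)/56 + (V_1 - 0)/820 + (V_1 - 0)/680 = 0
Collecting terms: 0.02055 × V_1 = 0.2679  =>  V_1 = 13.04 V
I_R1 = (V_0 - V_1)/R1 = (15 - 13.04)/56 = 0.03507 A
|I_R1| = 0.03507 A

Final answer: |I_R1| = 0.03507 A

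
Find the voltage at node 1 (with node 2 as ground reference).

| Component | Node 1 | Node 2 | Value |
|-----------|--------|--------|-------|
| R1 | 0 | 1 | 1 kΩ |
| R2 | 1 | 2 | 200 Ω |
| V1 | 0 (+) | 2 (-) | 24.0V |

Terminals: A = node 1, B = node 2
Nodal analysis, taking node 2 as the 0 V reference.
Source V1 fixes V_0 = 24 V.
KCL at each unknown node (sum of currents leaving = 0; resistances in Ω):
  Node 1: (V_1 - 24)/1000 + (V_1 - 0)/200 = 0
Collecting terms: 0.006 × V_1 = 0.024  =>  V_1 = 4 V
The requested potential is V_1 = 4 V.

Final answer: V_1 = 4 V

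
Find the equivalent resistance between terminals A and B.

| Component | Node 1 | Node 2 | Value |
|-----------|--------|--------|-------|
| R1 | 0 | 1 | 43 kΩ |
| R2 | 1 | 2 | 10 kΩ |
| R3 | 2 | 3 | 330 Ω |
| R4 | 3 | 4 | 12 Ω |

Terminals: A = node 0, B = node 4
Reduce the network between node 0 (A) and node 4 (B) by series/parallel combination:
  Rs1 = R1 + R2 (series, joined only at node 1) = 43000 + 10000 = 53000 Ω
  Rs2 = R3 + Rs1 (series, joined only at node 2) = 330 + 53000 = 53330 Ω
  Rs3 = R4 + Rs2 (series, joined only at node 3) = 12 + 53330 = 53340 Ω
R_eq = 53.34 kΩ

Final answer: 53.34 kΩ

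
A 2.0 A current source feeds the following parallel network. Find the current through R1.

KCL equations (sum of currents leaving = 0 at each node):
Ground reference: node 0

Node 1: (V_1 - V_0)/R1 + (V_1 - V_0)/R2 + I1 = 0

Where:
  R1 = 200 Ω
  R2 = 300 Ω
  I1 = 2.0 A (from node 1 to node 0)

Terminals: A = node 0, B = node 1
All resistors sit directly between nodes 0 and 1, so they are in parallel and share one voltage V; the full source current 2 A splits among them.
1/R_par = 1/200 + 1/300 = 0.008333 S  =>  R_par = 120 Ω
V = I × R_par = 2 × 120 = 240 V
I_R1 = V/R1 = 240/200 = 1.2 A

Final answer: 1.2 A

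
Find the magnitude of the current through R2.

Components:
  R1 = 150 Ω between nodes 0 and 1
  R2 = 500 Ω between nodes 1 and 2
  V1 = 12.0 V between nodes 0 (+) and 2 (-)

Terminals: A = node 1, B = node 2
Nodal analysis, taking node 2 as the 0 V reference.
Source V1 fixes V_0 = 12 V.
KCL at each unknown node (sum of currents leaving = 0; resistances in Ω):
  Node 1: (V_1 - 12)/150 + (V_1 - 0)/500 = 0
Collecting terms: 0.008667 × V_1 = 0.08  =>  V_1 = 9.231 V
I_R2 = (V_1 - V_2)/R2 = (9.231 - 0)/500 = 0.01846 A
|I_R2| = 0.01846 A

Final answer: |I_R2| = 0.01846 A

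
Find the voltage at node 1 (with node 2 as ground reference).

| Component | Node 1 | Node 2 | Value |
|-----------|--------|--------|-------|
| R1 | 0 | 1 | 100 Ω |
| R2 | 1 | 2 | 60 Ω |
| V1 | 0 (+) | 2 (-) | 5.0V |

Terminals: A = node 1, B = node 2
Nodal analysis, taking node 2 as the 0 V reference.
Source V1 fixes V_0 = 5 V.
KCL at each unknown node (sum of currents leaving = 0; resistances in Ω):
  Node 1: (V_1 - 5)/100 + (V_1 - 0)/60 = 0
Collecting terms: 0.02667 × V_1 = 0.05  =>  V_1 = 1.875 V
The requested potential is V_1 = 1.875 V.

Final answer: V_1 = 1.875 V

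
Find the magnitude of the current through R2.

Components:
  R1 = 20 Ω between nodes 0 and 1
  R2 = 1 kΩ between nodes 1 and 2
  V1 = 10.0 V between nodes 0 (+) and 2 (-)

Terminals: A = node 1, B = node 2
Nodal analysis, taking node 2 as the 0 V reference.
Source V1 fixes V_0 = 10 V.
KCL at each unknown node (sum of currents leaving = 0; resistances in Ω):
  Node 1: (V_1 - 10)/20 + (V_1 - 0)/1000 = 0
Collecting terms: 0.051 × V_1 = 0.5  =>  V_1 = 9.804 V
I_R2 = (V_1 - V_2)/R2 = (9.804 - 0)/1000 = 0.009804 A
|I_R2| = 0.009804 A

Final answer: |I_R2| = 0.009804 A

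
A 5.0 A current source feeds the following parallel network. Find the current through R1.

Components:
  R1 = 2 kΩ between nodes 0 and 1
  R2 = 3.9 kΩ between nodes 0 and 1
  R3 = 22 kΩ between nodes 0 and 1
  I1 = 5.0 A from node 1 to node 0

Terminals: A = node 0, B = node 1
All resistors sit directly between nodes 0 and 1, so they are in parallel and share one voltage V; the full source current 5 A splits among them.
1/R_par = 1/2000 + 1/3900 + 1/22000 = 0.0008019 S  =>  R_par = 1247 Ω
V = I × R_par = 5 × 1247 = 6235 V
I_R1 = V/R1 = 6235/2000 = 3.118 A

Final answer: 3.118 A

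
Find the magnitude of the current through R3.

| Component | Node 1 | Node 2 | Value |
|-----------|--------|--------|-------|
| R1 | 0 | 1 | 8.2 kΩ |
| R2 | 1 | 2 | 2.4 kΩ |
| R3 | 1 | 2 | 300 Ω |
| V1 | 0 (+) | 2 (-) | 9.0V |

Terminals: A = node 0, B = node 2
Nodal analysis, taking node 2 as the 0 V reference.
Source V1 fixes V_0 = 9 V.
KCL at each unknown node (sum of currents leaving = 0; resistances in Ω):
  Node 1: (V_1 - 9)/8200 + (V_1 - 0)/2400 + (V_1 - 0)/300 = 0
Collecting terms: 0.003872 × V_1 = 0.001098  =>  V_1 = 0.2835 V
I_R3 = (V_1 - V_2)/R3 = (0.2835 - 0)/300 = 0.0009449 A
|I_R3| = 0.0009449 A

Final answer: |I_R3| = 0.0009449 A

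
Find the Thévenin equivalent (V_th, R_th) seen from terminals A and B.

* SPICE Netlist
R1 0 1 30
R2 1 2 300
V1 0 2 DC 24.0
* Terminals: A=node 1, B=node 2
Step 1 — V_th is the open-circuit voltage V_A - V_B (nothing connected across the terminals).
Nodal analysis, taking node 2 as the 0 V reference.
Source V1 fixes V_0 = 24 V.
KCL at each unknown node (sum of currents leaving = 0; resistances in Ω):
  Node 1: (V_1 - 24)/30 + (V_1 - 0)/300 = 0
Collecting terms: 0.03667 × V_1 = 0.8  =>  V_1 = 21.82 V
V_th = V_1 - V_2 = 21.82 - 0 = 21.82 V
Step 2 — R_th: zero the source — replace V1 by a short circuit (node 2 merges into node 0) — and find the resistance seen between A (node 1) and B (node 0).
Reduce the network between node 1 (A) and node 0 (B) by series/parallel combination:
  Rp1 = R1 ‖ R2 (parallel, both between nodes 0 and 1) = 1/(1/30 + 1/300) = 27.27 Ω
R_th = 27.27 Ω

Final answer: V_th = 21.82 V, R_th = 27.27 Ω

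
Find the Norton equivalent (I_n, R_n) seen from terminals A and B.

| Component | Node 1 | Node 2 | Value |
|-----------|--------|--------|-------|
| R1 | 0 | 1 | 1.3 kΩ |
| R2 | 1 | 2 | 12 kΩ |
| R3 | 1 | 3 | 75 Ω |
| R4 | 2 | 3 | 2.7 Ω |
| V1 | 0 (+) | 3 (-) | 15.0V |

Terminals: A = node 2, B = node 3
Find the Thévenin equivalent first; then I_n = V_th/R_th and R_n = R_th.
Step 1 — V_th is the open-circuit voltage V_A - V_B (nothing connected across the terminals).
Nodal analysis, taking node 3 as the 0 V reference.
Source V1 fixes V_0 = 15 V.
KCL at each unknown node (sum of currents leaving = 0; resistances in Ω):
  Node 1: (V_1 - 15)/1300 + (V_1 - V_2)/12000 + (V_1 - 0)/75 = 0
  Node 2: (V_2 - V_1)/12000 + (V_2 - 0)/2.7 = 0
Collecting terms (coefficients in siemens):
  0.01419·V_1 - 0.00008333·V_2 = 0.01154
  0.3705·V_2 - 0.00008333·V_1 = 0
Determinant D = (0.01419)(0.3705) - (-0.00008333)(-0.00008333) = 0.005255
V_1 = [(0.01154)(0.3705) - (-0.00008333)(0)]/D = 0.8134 V
V_2 = [(0.01419)(0) - (0.01154)(-0.00008333)]/D = 0.000183 V
V_th = V_2 - V_3 = 0.000183 - 0 = 0.000183 V
Step 2 — R_th: zero the source — replace V1 by a short circuit (node 3 merges into node 0) — and find the resistance seen between A (node 2) and B (node 0).
Reduce the network between node 2 (A) and node 0 (B) by series/parallel combination:
  Rp1 = R1 ‖ R3 (parallel, both between nodes 0 and 1) = 1/(1/1300 + 1/75) = 70.91 Ω
  Rs1 = R2 + Rp1 (series, joined only at node 1) = 12000 + 70.91 = 12070 Ω
  Rp2 = R4 ‖ Rs1 (parallel, both between nodes 0 and 2) = 1/(1/2.7 + 1/12070) = 2.699 Ω
R_th = 2.699 Ω
I_n = V_th/R_th = 0.000183/2.699 = 0.00006778 A, and R_n = R_th = 2.699 Ω

Final answer: I_n = 6.778e-05 A, R_n = 2.699 Ω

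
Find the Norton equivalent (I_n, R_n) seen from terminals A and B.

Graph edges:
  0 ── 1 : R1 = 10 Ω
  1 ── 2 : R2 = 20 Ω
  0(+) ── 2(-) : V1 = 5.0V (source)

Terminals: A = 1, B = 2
Find the Thévenin equivalent first; then I_n = V_th/R_th and R_n = R_th.
Step 1 — V_th is the open-circuit voltage V_A - V_B (nothing connected across the terminals).
Nodal analysis, taking node 2 as the 0 V reference.
Source V1 fixes V_0 = 5 V.
KCL at each unknown node (sum of currents leaving = 0; resistances in Ω):
  Node 1: (V_1 - 5)/10 + (V_1 - 0)/20 = 0
Collecting terms: 0.15 × V_1 = 0.5  =>  V_1 = 3.333 V
V_th = V_1 - V_2 = 3.333 - 0 = 3.333 V
Step 2 — R_th: zero the source — replace V1 by a short circuit (node 2 merges into node 0) — and find the resistance seen between A (node 1) and B (node 0).
Reduce the network between node 1 (A) and node 0 (B) by series/parallel combination:
  Rp1 = R1 ‖ R2 (parallel, both between nodes 0 and 1) = 1/(1/10 + 1/20) = 6.667 Ω
R_th = 6.667 Ω
I_n = V_th/R_th = 3.333/6.667 = 0.5 A, and R_n = R_th = 6.667 Ω

Final answer: I_n = 0.5 A, R_n = 6.667 Ω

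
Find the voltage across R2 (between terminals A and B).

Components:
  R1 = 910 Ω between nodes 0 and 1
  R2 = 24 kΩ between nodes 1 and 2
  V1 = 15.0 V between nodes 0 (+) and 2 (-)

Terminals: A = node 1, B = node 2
R1 and R2 are in series across V1 (node 0 → node 1 → node 2), and the output A–B is taken across R2, so this is a voltage divider.
Series current: I = V1/(R1 + R2) = 15/(910 + 24000) = 15/24910 = 0.0006022 A
V_R2 = I × R2 = V1 × R2/(R1 + R2) = 15 × 24000/24910 = 14.45 V

Final answer: 14.45 V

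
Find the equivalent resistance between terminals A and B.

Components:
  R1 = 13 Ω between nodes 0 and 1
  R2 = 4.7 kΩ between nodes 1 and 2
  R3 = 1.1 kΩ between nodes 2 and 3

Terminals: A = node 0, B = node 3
Reduce the network between node 0 (A) and node 3 (B) by series/parallel combination:
  Rs1 = R1 + R2 (series, joined only at node 1) = 13 + 4700 = 4713 Ω
  Rs2 = R3 + Rs1 (series, joined only at node 2) = 1100 + 4713 = 5813 Ω
R_eq = 5.813 kΩ

Final answer: 5.813 kΩ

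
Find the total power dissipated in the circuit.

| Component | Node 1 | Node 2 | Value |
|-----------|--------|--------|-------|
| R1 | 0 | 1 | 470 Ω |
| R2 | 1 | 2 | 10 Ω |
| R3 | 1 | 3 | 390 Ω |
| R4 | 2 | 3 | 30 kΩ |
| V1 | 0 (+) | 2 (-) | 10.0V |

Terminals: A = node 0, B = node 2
Nodal analysis, taking node 2 as the 0 V reference.
Source V1 fixes V_0 = 10 V.
KCL at each unknown node (sum of currents leaving = 0; resistances in Ω):
  Node 1: (V_1 - 10)/470 + (V_1 - 0)/10 + (V_1 - V_3)/390 = 0
  Node 3: (V_3 - V_1)/390 + (V_3 - 0)/30000 = 0
Collecting terms (coefficients in siemens):
  0.1047·V_1 - 0.002564·V_3 = 0.02128
  0.002597·V_3 - 0.002564·V_1 = 0
Determinant D = (0.1047)(0.002597) - (-0.002564)(-0.002564) = 0.0002654
V_1 = [(0.02128)(0.002597) - (-0.002564)(0)]/D = 0.2083 V
V_3 = [(0.1047)(0) - (0.02128)(-0.002564)]/D = 0.2056 V
Power in each resistor, P = (ΔV)²/R:
  P_R1 = (10 - 0.2083)²/470 = 0.204 W
  P_R2 = (0.2083 - 0)²/10 = 0.004337 W
  P_R3 = (0.2083 - 0.2056)²/390 = 0.00000001832 W
  P_R4 = (0 - 0.2056)²/30000 = 0.000001409 W
P_total = P_R1 + P_R2 + P_R3 + P_R4 = 0.2083 W

Final answer: 0.2083 W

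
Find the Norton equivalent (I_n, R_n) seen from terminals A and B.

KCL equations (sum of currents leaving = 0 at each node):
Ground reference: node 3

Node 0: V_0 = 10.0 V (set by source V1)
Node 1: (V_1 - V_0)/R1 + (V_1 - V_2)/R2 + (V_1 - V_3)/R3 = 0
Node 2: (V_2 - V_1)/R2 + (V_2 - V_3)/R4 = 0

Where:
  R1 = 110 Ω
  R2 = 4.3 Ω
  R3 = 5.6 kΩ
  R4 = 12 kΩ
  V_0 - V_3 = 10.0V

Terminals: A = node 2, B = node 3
Find the Thévenin equivalent first; then I_n = V_th/R_th and R_n = R_th.
Step 1 — V_th is the open-circuit voltage V_A - V_B (nothing connected across the terminals).
Nodal analysis, taking node 3 as the 0 V reference.
Source V1 fixes V_0 = 10 V.
KCL at each unknown node (sum of currents leaving = 0; resistances in Ω):
  Node 1: (V_1 - 10)/110 + (V_1 - V_2)/4.3 + (V_1 - 0)/5600 = 0
  Node 2: (V_2 - V_1)/4.3 + (V_2 - 0)/12000 = 0
Collecting terms (coefficients in siemens):
  0.2418·V_1 - 0.2326·V_2 = 0.09091
  0.2326·V_2 - 0.2326·V_1 = 0
Determinant D = (0.2418)(0.2326) - (-0.2326)(-0.2326) = 0.002176
V_1 = [(0.09091)(0.2326) - (-0.2326)(0)]/D = 9.72 V
V_2 = [(0.2418)(0) - (0.09091)(-0.2326)]/D = 9.717 V
V_th = V_2 - V_3 = 9.717 - 0 = 9.717 V
Step 2 — R_th: zero the source — replace V1 by a short circuit (node 3 merges into node 0) — and find the resistance seen between A (node 2) and B (node 0).
Reduce the network between node 2 (A) and node 0 (B) by series/parallel combination:
  Rp1 = R1 ‖ R3 (parallel, both between nodes 0 and 1) = 1/(1/110 + 1/5600) = 107.9 Ω
  Rs1 = R2 + Rp1 (series, joined only at node 1) = 4.3 + 107.9 = 112.2 Ω
  Rp2 = R4 ‖ Rs1 (parallel, both between nodes 0 and 2) = 1/(1/12000 + 1/112.2) = 111.1 Ω
R_th = 111.1 Ω
I_n = V_th/R_th = 9.717/111.1 = 0.08742 A, and R_n = R_th = 111.1 Ω

Final answer: I_n = 0.08742 A, R_n = 111.1 Ω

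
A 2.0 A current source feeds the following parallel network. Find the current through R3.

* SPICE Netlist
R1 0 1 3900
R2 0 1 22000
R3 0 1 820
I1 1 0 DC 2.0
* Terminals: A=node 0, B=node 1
All resistors sit directly between nodes 0 and 1, so they are in parallel and share one voltage V; the full source current 2 A splits among them.
1/R_par = 1/3900 + 1/22000 + 1/820 = 0.001521 S  =>  R_par = 657.3 Ω
V = I × R_par = 2 × 657.3 = 1315 V
I_R3 = V/R3 = 1315/820 = 1.603 A

Final answer: 1.603 A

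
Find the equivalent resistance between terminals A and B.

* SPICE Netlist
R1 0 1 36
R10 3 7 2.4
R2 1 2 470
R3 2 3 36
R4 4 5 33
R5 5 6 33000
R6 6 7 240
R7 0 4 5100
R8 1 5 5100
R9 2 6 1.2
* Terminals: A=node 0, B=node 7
The network is not a plain series/parallel combination. Inject a 1 A test current into terminal A (node 0) and return it from terminal B (node 7); then R_eq = V_A / (1 A).
Nodal analysis, taking node 7 as the 0 V reference.
Current source I_test pushes 1 A into node 0 and draws it out of node 7.
KCL at each unknown node (sum of currents leaving = 0; resistances in Ω):
  Node 0: (V_0 - V_1)/36 + (V_0 - V_4)/5100 - 1 = 0
  Node 1: (V_1 - V_0)/36 + (V_1 - V_2)/470 + (V_1 - V_5)/5100 = 0
  Node 2: (V_2 - V_1)/470 + (V_2 - V_3)/36 + (V_2 - V_6)/1.2 = 0
  Node 3: (V_3 - V_2)/36 + (V_3 - 0)/2.4 = 0
  Node 4: (V_4 - V_0)/5100 + (V_4 - V_5)/33 = 0
  Node 5: (V_5 - V_1)/5100 + (V_5 - V_4)/33 + (V_5 - V_6)/33000 = 0
  Node 6: (V_6 - V_2)/1.2 + (V_6 - V_5)/33000 + (V_6 - 0)/240 = 0
Collecting terms (coefficients in siemens):
  0.02797·V_0 - 0.02778·V_1 - 0.0001961·V_4 = 1
  0.0301·V_1 - 0.02778·V_0 - 0.002128·V_2 - 0.0001961·V_5 = 0
  0.8632·V_2 - 0.002128·V_1 - 0.02778·V_3 - 0.8333·V_6 = 0
  0.4444·V_3 - 0.02778·V_2 = 0
  0.0305·V_4 - 0.0001961·V_0 - 0.0303·V_5 = 0
  0.03053·V_5 - 0.0001961·V_1 - 0.0303·V_4 - 0.0000303·V_6 = 0
  0.8375·V_6 - 0.8333·V_2 - 0.0000303·V_5 = 0
Solving these 7 simultaneous equations (Gaussian elimination) gives:
  V_0 = 532.4 V, V_1 = 496.8 V, V_2 = 33.12 V, V_3 = 2.07 V
  V_4 = 480.2 V, V_5 = 479.9 V, V_6 = 32.98 V
R_eq = V_0 / 1 A = 532.4 Ω

Final answer: 532.4 Ω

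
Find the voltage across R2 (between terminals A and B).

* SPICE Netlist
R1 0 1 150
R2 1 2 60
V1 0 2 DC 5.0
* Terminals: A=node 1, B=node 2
R1 and R2 are in series across V1 (node 0 → node 1 → node 2), and the output A–B is taken across R2, so this is a voltage divider.
Series current: I = V1/(R1 + R2) = 5/(150 + 60) = 5/210 = 0.02381 A
V_R2 = I × R2 = V1 × R2/(R1 + R2) = 5 × 60/210 = 1.429 V

Final answer: 1.429 V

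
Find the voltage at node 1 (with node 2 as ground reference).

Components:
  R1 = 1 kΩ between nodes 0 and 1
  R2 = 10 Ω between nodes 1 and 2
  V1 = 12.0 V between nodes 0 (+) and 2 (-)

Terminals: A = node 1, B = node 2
Nodal analysis, taking node 2 as the 0 V reference.
Source V1 fixes V_0 = 12 V.
KCL at each unknown node (sum of currents leaving = 0; resistances in Ω):
  Node 1: (V_1 - 12)/1000 + (V_1 - 0)/10 = 0
Collecting terms: 0.101 × V_1 = 0.012  =>  V_1 = 0.1188 V
The requested potential is V_1 = 0.1188 V.

Final answer: V_1 = 0.1188 V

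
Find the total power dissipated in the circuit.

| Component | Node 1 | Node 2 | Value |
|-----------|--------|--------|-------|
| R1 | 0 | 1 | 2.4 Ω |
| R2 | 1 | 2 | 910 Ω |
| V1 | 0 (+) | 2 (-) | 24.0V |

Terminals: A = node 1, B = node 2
Nodal analysis, taking node 2 as the 0 V reference.
Source V1 fixes V_0 = 24 V.
KCL at each unknown node (sum of currents leaving = 0; resistances in Ω):
  Node 1: (V_1 - 24)/2.4 + (V_1 - 0)/910 = 0
Collecting terms: 0.4178 × V_1 = 10  =>  V_1 = 23.94 V
Power in each resistor, P = (ΔV)²/R:
  P_R1 = (24 - 23.94)²/2.4 = 0.001661 W
  P_R2 = (23.94 - 0)²/910 = 0.6296 W
P_total = P_R1 + P_R2 = 0.6313 W

Final answer: 0.6313 W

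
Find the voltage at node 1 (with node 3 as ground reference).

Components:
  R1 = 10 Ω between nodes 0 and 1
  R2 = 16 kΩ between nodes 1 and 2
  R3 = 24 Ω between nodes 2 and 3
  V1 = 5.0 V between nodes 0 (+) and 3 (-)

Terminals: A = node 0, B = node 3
Nodal analysis, taking node 3 as the 0 V reference.
Source V1 fixes V_0 = 5 V.
KCL at each unknown node (sum of currents leaving = 0; resistances in Ω):
  Node 1: (V_1 - 5)/10 + (V_1 - V_2)/16000 = 0
  Node 2: (V_2 - V_1)/16000 + (V_2 - 0)/24 = 0
Collecting terms (coefficients in siemens):
  0.1001·V_1 - 0.0000625·V_2 = 0.5
  0.04173·V_2 - 0.0000625·V_1 = 0
Determinant D = (0.1001)(0.04173) - (-0.0000625)(-0.0000625) = 0.004176
V_1 = [(0.5)(0.04173) - (-0.0000625)(0)]/D = 4.997 V
V_2 = [(0.1001)(0) - (0.5)(-0.0000625)]/D = 0.007484 V
The requested potential is V_1 = 4.997 V.

Final answer: V_1 = 4.997 V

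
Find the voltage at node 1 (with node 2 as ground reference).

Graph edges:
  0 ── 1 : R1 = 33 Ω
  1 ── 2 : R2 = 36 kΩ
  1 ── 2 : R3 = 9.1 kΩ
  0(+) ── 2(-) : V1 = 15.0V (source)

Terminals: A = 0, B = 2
Nodal analysis, taking node 2 as the 0 V reference.
Source V1 fixes V_0 = 15 V.
KCL at each unknown node (sum of currents leaving = 0; resistances in Ω):
  Node 1: (V_1 - 15)/33 + (V_1 - 0)/36000 + (V_1 - 0)/9100 = 0
Collecting terms: 0.03044 × V_1 = 0.4545  =>  V_1 = 14.93 V
The requested potential is V_1 = 14.93 V.

Final answer: V_1 = 14.93 V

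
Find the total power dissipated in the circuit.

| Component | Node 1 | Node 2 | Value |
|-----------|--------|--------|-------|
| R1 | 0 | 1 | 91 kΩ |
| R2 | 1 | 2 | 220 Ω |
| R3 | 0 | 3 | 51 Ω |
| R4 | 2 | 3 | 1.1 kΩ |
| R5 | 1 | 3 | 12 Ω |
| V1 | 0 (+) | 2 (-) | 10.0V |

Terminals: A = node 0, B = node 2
Nodal analysis, taking node 2 as the 0 V reference.
Source V1 fixes V_0 = 10 V.
KCL at each unknown node (sum of currents leaving = 0; resistances in Ω):
  Node 1: (V_1 - 10)/91000 + (V_1 - 0)/220 + (V_1 - V_3)/12 = 0
  Node 3: (V_3 - 10)/51 + (V_3 - 0)/1100 + (V_3 - V_1)/12 = 0
Collecting terms (coefficients in siemens):
  0.08789·V_1 - 0.08333·V_3 = 0.0001099
  0.1039·V_3 - 0.08333·V_1 = 0.1961
Determinant D = (0.08789)(0.1039) - (-0.08333)(-0.08333) = 0.002183
V_1 = [(0.0001099)(0.1039) - (-0.08333)(0.1961)]/D = 7.491 V
V_3 = [(0.08789)(0.1961) - (0.0001099)(-0.08333)]/D = 7.899 V
Power in each resistor, P = (ΔV)²/R:
  P_R1 = (10 - 7.491)²/91000 = 0.0000692 W
  P_R2 = (7.491 - 0)²/220 = 0.255 W
  P_R3 = (10 - 7.899)²/51 = 0.08657 W
  P_R4 = (0 - 7.899)²/1100 = 0.05672 W
  P_R5 = (7.491 - 7.899)²/12 = 0.01389 W
P_total = P_R1 + P_R2 + P_R3 + P_R4 + P_R5 = 0.4123 W

Final answer: 0.4123 W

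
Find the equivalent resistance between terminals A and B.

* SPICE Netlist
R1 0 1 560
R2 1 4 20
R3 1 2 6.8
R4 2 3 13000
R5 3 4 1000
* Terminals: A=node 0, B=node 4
Reduce the network between node 0 (A) and node 4 (B) by series/parallel combination:
  Rs1 = R3 + R4 (series, joined only at node 2) = 6.8 + 13000 = 13010 Ω
  Rs2 = R5 + Rs1 (series, joined only at node 3) = 1000 + 13010 = 14010 Ω
  Rp1 = R2 ‖ Rs2 (parallel, both between nodes 1 and 4) = 1/(1/20 + 1/14010) = 19.97 Ω
  Rs3 = R1 + Rp1 (series, joined only at node 1) = 560 + 19.97 = 580 Ω
R_eq = 580 Ω

Final answer: 580 Ω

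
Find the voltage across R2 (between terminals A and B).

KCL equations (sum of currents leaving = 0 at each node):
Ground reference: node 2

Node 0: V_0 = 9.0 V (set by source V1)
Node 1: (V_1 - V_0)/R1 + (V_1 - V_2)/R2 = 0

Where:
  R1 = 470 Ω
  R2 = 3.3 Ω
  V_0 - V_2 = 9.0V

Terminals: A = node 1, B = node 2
R1 and R2 are in series across V1 (node 0 → node 1 → node 2), and the output A–B is taken across R2, so this is a voltage divider.
Series current: I = V1/(R1 + R2) = 9/(470 + 3.3) = 9/473.3 = 0.01902 A
V_R2 = I × R2 = V1 × R2/(R1 + R2) = 9 × 3.3/473.3 = 0.06275 V

Final answer: 0.06275 V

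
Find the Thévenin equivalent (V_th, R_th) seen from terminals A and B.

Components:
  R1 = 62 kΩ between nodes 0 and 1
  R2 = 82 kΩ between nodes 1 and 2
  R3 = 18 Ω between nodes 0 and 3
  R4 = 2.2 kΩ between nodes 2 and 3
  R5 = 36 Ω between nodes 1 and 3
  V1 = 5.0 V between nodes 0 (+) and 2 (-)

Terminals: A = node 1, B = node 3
Step 1 — V_th is the open-circuit voltage V_A - V_B (nothing connected across the terminals).
Nodal analysis, taking node 2 as the 0 V reference.
Source V1 fixes V_0 = 5 V.
KCL at each unknown node (sum of currents leaving = 0; resistances in Ω):
  Node 1: (V_1 - 5)/62000 + (V_1 - 0)/82000 + (V_1 - V_3)/36 = 0
  Node 3: (V_3 - 5)/18 + (V_3 - 0)/2200 + (V_3 - V_1)/36 = 0
Collecting terms (coefficients in siemens):
  0.02781·V_1 - 0.02778·V_3 = 0.00008065
  0.08379·V_3 - 0.02778·V_1 = 0.2778
Determinant D = (0.02781)(0.08379) - (-0.02778)(-0.02778) = 0.001558
V_1 = [(0.00008065)(0.08379) - (-0.02778)(0.2778)]/D = 4.956 V
V_3 = [(0.02781)(0.2778) - (0.00008065)(-0.02778)]/D = 4.958 V
V_th = V_1 - V_3 = 4.956 - 4.958 = -0.00215 V
Step 2 — R_th: zero the source — replace V1 by a short circuit (node 2 merges into node 0) — and find the resistance seen between A (node 1) and B (node 3).
Reduce the network between node 1 (A) and node 3 (B) by series/parallel combination:
  Rp1 = R1 ‖ R2 (parallel, both between nodes 0 and 1) = 1/(1/62000 + 1/82000) = 35310 Ω
  Rp2 = R3 ‖ R4 (parallel, both between nodes 0 and 3) = 1/(1/18 + 1/2200) = 17.85 Ω
  Rs1 = Rp1 + Rp2 (series, joined only at node 0) = 35310 + 17.85 = 35320 Ω
  Rp3 = R5 ‖ Rs1 (parallel, both between nodes 1 and 3) = 1/(1/36 + 1/35320) = 35.96 Ω
R_th = 35.96 Ω

Final answer: V_th = -0.00215 V, R_th = 35.96 Ω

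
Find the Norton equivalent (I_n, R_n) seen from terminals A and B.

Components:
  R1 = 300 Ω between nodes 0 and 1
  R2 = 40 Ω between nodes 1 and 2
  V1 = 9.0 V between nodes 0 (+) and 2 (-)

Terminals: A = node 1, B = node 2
Find the Thévenin equivalent first; then I_n = V_th/R_th and R_n = R_th.
Step 1 — V_th is the open-circuit voltage V_A - V_B (nothing connected across the terminals).
Nodal analysis, taking node 2 as the 0 V reference.
Source V1 fixes V_0 = 9 V.
KCL at each unknown node (sum of currents leaving = 0; resistances in Ω):
  Node 1: (V_1 - 9)/300 + (V_1 - 0)/40 = 0
Collecting terms: 0.02833 × V_1 = 0.03  =>  V_1 = 1.059 V
V_th = V_1 - V_2 = 1.059 - 0 = 1.059 V
Step 2 — R_th: zero the source — replace V1 by a short circuit (node 2 merges into node 0) — and find the resistance seen between A (node 1) and B (node 0).
Reduce the network between node 1 (A) and node 0 (B) by series/parallel combination:
  Rp1 = R1 ‖ R2 (parallel, both between nodes 0 and 1) = 1/(1/300 + 1/40) = 35.29 Ω
R_th = 35.29 Ω
I_n = V_th/R_th = 1.059/35.29 = 0.03 A, and R_n = R_th = 35.29 Ω

Final answer: I_n = 0.03 A, R_n = 35.29 Ω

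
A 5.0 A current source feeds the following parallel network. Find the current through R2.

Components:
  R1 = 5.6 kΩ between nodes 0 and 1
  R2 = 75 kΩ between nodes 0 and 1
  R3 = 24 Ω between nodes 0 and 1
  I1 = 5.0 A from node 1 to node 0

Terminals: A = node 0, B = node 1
All resistors sit directly between nodes 0 and 1, so they are in parallel and share one voltage V; the full source current 5 A splits among them.
1/R_par = 1/5600 + 1/75000 + 1/24 = 0.04186 S  =>  R_par = 23.89 Ω
V = I × R_par = 5 × 23.89 = 119.4 V
I_R2 = V/R2 = 119.4/75000 = 0.001593 A

Final answer: 0.001593 A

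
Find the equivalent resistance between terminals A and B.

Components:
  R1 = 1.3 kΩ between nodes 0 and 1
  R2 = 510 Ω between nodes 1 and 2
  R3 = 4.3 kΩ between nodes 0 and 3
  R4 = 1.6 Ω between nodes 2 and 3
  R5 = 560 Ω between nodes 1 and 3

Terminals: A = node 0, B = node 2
The network is not a plain series/parallel combination. Inject a 1 A test current into terminal A (node 0) and return it from terminal B (node 2); then R_eq = V_A / (1 A).
Nodal analysis, taking node 2 as the 0 V reference.
Current source I_test pushes 1 A into node 0 and draws it out of node 2.
KCL at each unknown node (sum of currents leaving = 0; resistances in Ω):
  Node 0: (V_0 - V_1)/1300 + (V_0 - V_3)/4300 - 1 = 0
  Node 1: (V_1 - V_0)/1300 + (V_1 - 0)/510 + (V_1 - V_3)/560 = 0
  Node 3: (V_3 - V_0)/4300 + (V_3 - V_1)/560 + (V_3 - 0)/1.6 = 0
Collecting terms (coefficients in siemens):
  0.001002·V_0 - 0.0007692·V_1 - 0.0002326·V_3 = 1
  0.004516·V_1 - 0.0007692·V_0 - 0.001786·V_3 = 0
  0.627·V_3 - 0.0002326·V_0 - 0.001786·V_1 = 0
Solving these 3 simultaneous equations (Gaussian elimination) gives:
  V_0 = 1149 V, V_1 = 196.1 V, V_3 = 0.9847 V
R_eq = V_0 / 1 A = 1149 Ω = 1.149 kΩ

Final answer: 1.149 kΩ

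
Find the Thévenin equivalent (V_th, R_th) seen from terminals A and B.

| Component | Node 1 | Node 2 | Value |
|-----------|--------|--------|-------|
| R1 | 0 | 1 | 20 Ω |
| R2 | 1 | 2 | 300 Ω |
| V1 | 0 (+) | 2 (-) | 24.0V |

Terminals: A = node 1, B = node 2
Step 1 — V_th is the open-circuit voltage V_A - V_B (nothing connected across the terminals).
Nodal analysis, taking node 2 as the 0 V reference.
Source V1 fixes V_0 = 24 V.
KCL at each unknown node (sum of currents leaving = 0; resistances in Ω):
  Node 1: (V_1 - 24)/20 + (V_1 - 0)/300 = 0
Collecting terms: 0.05333 × V_1 = 1.2  =>  V_1 = 22.5 V
V_th = V_1 - V_2 = 22.5 - 0 = 22.5 V
Step 2 — R_th: zero the source — replace V1 by a short circuit (node 2 merges into node 0) — and find the resistance seen between A (node 1) and B (node 0).
Reduce the network between node 1 (A) and node 0 (B) by series/parallel combination:
  Rp1 = R1 ‖ R2 (parallel, both between nodes 0 and 1) = 1/(1/20 + 1/300) = 18.75 Ω
R_th = 18.75 Ω

Final answer: V_th = 22.5 V, R_th = 18.75 Ω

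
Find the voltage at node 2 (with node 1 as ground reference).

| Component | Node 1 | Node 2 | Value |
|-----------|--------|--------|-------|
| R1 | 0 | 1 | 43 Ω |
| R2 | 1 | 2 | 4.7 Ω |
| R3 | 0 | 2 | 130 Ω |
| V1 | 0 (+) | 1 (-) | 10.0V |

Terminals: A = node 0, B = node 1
Nodal analysis, taking node 1 as the 0 V reference.
Source V1 fixes V_0 = 10 V.
KCL at each unknown node (sum of currents leaving = 0; resistances in Ω):
  Node 2: (V_2 - 0)/4.7 + (V_2 - 10)/130 = 0
Collecting terms: 0.2205 × V_2 = 0.07692  =>  V_2 = 0.3489 V
The requested potential is V_2 = 0.3489 V.

Final answer: V_2 = 0.3489 V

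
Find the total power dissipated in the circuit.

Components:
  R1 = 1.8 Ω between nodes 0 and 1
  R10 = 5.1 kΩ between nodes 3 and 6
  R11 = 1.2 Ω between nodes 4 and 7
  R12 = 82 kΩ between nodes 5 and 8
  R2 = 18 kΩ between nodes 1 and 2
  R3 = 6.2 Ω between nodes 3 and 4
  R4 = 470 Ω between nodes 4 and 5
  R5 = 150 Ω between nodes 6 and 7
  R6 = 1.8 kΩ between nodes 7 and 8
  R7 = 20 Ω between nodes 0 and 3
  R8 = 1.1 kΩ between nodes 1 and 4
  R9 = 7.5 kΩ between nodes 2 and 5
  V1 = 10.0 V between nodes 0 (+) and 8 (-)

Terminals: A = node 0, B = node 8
Nodal analysis, taking node 8 as the 0 V reference.
Source V1 fixes V_0 = 10 V.
KCL at each unknown node (sum of currents leaving = 0; resistances in Ω):
  Node 1: (V_1 - 10)/1.8 + (V_1 - V_2)/18000 + (V_1 - V_4)/1100 = 0
  Node 2: (V_2 - V_1)/18000 + (V_2 - V_5)/7500 = 0
  Node 3: (V_3 - V_4)/6.2 + (V_3 - 10)/20 + (V_3 - V_6)/5100 = 0
  Node 4: (V_4 - V_3)/6.2 + (V_4 - V_5)/470 + (V_4 - V_1)/1100 + (V_4 - V_7)/1.2 = 0
  Node 5: (V_5 - V_4)/470 + (V_5 - V_2)/7500 + (V_5 - 0)/82000 = 0
  Node 6: (V_6 - V_7)/150 + (V_6 - V_3)/5100 = 0
  Node 7: (V_7 - V_6)/150 + (V_7 - 0)/1800 + (V_7 - V_4)/1.2 = 0
Collecting terms (coefficients in siemens):
  0.5565·V_1 - 0.00005556·V_2 - 0.0009091·V_4 = 5.556
  0.0001889·V_2 - 0.00005556·V_1 - 0.0001333·V_5 = 0
  0.2115·V_3 - 0.1613·V_4 - 0.0001961·V_6 = 0.5
  0.9977·V_4 - 0.0009091·V_1 - 0.1613·V_3 - 0.002128·V_5 - 0.8333·V_7 = 0
  0.002273·V_5 - 0.0001333·V_2 - 0.002128·V_4 = 0
  0.006863·V_6 - 0.0001961·V_3 - 0.006667·V_7 = 0
  0.8406·V_7 - 0.8333·V_4 - 0.006667·V_6 = 0
Solving these 7 simultaneous equations (Gaussian elimination) gives:
  V_1 = 10 V, V_2 = 9.862 V, V_3 = 9.891 V, V_4 = 9.857 V
  V_5 = 9.805 V, V_6 = 9.852 V, V_7 = 9.851 V
Power in each resistor, P = (ΔV)²/R:
  P_R1 = (10 - 10)²/1.8 = 0.00000003394 W
  P_R2 = (10 - 9.862)²/18000 = 0.000001055 W
  P_R3 = (9.891 - 9.857)²/6.2 = 0.000184 W
  P_R4 = (9.857 - 9.805)²/470 = 0.000005886 W
  P_R5 = (9.852 - 9.851)²/150 = 0.000000008852 W
  P_R6 = (9.851 - 0)²/1800 = 0.05391 W
  P_R7 = (10 - 9.891)²/20 = 0.0005951 W
  P_R8 = (10 - 9.857)²/1100 = 0.00001849 W
  P_R9 = (9.862 - 9.805)²/7500 = 0.0000004396 W
  P_R10 = (9.891 - 9.852)²/5100 = 0.000000301 W
  P_R11 = (9.857 - 9.851)²/1.2 = 0.00003584 W
  P_R12 = (9.805 - 0)²/82000 = 0.001172 W
P_total = P_R1 + P_R2 + P_R3 + P_R4 + P_R5 + P_R6 + P_R7 + P_R8 + P_R9 + P_R10 + P_R11 + P_R12 = 0.05592 W

Final answer: 0.05592 W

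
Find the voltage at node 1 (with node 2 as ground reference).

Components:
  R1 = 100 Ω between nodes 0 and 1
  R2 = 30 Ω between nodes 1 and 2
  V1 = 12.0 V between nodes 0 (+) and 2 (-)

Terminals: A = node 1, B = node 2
Nodal analysis, taking node 2 as the 0 V reference.
Source V1 fixes V_0 = 12 V.
KCL at each unknown node (sum of currents leaving = 0; resistances in Ω):
  Node 1: (V_1 - 12)/100 + (V_1 - 0)/30 = 0
Collecting terms: 0.04333 × V_1 = 0.12  =>  V_1 = 2.769 V
The requested potential is V_1 = 2.769 V.

Final answer: V_1 = 2.769 V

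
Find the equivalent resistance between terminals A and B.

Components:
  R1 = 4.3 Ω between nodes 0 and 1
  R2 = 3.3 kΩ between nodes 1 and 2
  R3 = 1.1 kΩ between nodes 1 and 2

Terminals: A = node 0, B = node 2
Reduce the network between node 0 (A) and node 2 (B) by series/parallel combination:
  Rp1 = R2 ‖ R3 (parallel, both between nodes 1 and 2) = 1/(1/3300 + 1/1100) = 825 Ω
  Rs1 = R1 + Rp1 (series, joined only at node 1) = 4.3 + 825 = 829.3 Ω
R_eq = 829.3 Ω

Final answer: 829.3 Ω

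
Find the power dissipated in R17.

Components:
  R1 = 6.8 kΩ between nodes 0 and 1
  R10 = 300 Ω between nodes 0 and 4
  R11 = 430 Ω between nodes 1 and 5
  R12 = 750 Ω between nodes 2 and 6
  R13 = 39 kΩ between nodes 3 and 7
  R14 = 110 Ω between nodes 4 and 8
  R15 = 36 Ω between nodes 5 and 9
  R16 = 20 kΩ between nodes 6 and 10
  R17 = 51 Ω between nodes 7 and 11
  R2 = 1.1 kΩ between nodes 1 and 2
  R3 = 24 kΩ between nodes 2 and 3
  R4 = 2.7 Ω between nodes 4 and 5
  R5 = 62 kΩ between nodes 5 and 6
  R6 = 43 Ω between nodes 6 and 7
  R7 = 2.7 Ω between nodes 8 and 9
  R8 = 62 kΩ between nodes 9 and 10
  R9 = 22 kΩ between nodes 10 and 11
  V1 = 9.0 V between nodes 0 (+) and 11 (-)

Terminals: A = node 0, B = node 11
Nodal analysis, taking node 11 as the 0 V reference.
Source V1 fixes V_0 = 9 V.
KCL at each unknown node (sum of currents leaving = 0; resistances in Ω):
  Node 1: (V_1 - 9)/6800 + (V_1 - V_2)/1100 + (V_1 - V_5)/430 = 0
  Node 2: (V_2 - V_1)/1100 + (V_2 - V_3)/24000 + (V_2 - V_6)/750 = 0
  Node 3: (V_3 - V_2)/24000 + (V_3 - V_7)/39000 = 0
  Node 4: (V_4 - V_5)/2.7 + (V_4 - 9)/300 + (V_4 - V_8)/110 = 0
  Node 5: (V_5 - V_4)/2.7 + (V_5 - V_6)/62000 + (V_5 - V_1)/430 + (V_5 - V_9)/36 = 0
  Node 6: (V_6 - V_5)/62000 + (V_6 - V_7)/43 + (V_6 - V_2)/750 + (V_6 - V_10)/20000 = 0
  Node 7: (V_7 - V_6)/43 + (V_7 - V_3)/39000 + (V_7 - 0)/51 = 0
  Node 8: (V_8 - V_9)/2.7 + (V_8 - V_4)/110 = 0
  Node 9: (V_9 - V_8)/2.7 + (V_9 - V_10)/62000 + (V_9 - V_5)/36 = 0
  Node 10: (V_10 - V_9)/62000 + (V_10 - 0)/22000 + (V_10 - V_6)/20000 = 0
Collecting terms (coefficients in siemens):
  0.003382·V_1 - 0.0009091·V_2 - 0.002326·V_5 = 0.001324
  0.002284·V_2 - 0.0009091·V_1 - 0.00004167·V_3 - 0.001333·V_6 = 0
  0.00006731·V_3 - 0.00004167·V_2 - 0.00002564·V_7 = 0
  0.3828·V_4 - 0.3704·V_5 - 0.009091·V_8 = 0.03
  0.4005·V_5 - 0.002326·V_1 - 0.3704·V_4 - 0.00001613·V_6 - 0.02778·V_9 = 0
  0.02466·V_6 - 0.001333·V_2 - 0.00001613·V_5 - 0.02326·V_7 - 0.00005·V_10 = 0
  0.04289·V_7 - 0.00002564·V_3 - 0.02326·V_6 = 0
  0.3795·V_8 - 0.009091·V_4 - 0.3704·V_9 = 0
  0.3982·V_9 - 0.02778·V_5 - 0.3704·V_8 - 0.00001613·V_10 = 0
  0.0001116·V_10 - 0.00005·V_6 - 0.00001613·V_9 = 0
Solving these 10 simultaneous equations (Gaussian elimination) gives:
  V_1 = 6.664 V, V_2 = 2.883 V, V_3 = 1.855 V, V_4 = 8.003 V
  V_5 = 7.994 V, V_6 = 0.3374 V, V_7 = 0.1841 V, V_8 = 7.993 V
  V_9 = 7.993 V, V_10 = 1.307 V
I_R17 = (V_7 - V_11)/R17 = (0.1841 - 0)/51 = 0.003609 A
P_R17 = I_R17² × R17 = (0.003609)² × 51 = 0.0006642 W

Final answer: 0.0006642 W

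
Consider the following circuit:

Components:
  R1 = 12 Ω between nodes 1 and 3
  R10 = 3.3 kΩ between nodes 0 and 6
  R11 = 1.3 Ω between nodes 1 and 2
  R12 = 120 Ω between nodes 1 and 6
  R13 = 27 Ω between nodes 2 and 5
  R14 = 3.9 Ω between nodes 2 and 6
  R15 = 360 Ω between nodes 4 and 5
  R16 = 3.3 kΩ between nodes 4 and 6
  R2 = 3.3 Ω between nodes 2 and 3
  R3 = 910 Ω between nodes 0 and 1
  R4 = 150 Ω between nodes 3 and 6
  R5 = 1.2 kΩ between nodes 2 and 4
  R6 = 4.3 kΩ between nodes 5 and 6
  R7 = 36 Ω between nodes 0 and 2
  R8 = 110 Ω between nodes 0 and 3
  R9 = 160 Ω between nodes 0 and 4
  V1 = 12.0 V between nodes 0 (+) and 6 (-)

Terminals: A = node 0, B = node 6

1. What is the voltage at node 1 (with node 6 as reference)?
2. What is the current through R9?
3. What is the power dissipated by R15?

Nodal analysis, taking node 6 as the 0 V reference.
Source V1 fixes V_0 = 12 V.
KCL at each unknown node (sum of currents leaving = 0; resistances in Ω):
  Node 1: (V_1 - V_3)/12 + (V_1 - 12)/910 + (V_1 - V_2)/1.3 + (V_1 - 0)/120 = 0
  Node 2: (V_2 - V_3)/3.3 + (V_2 - V_4)/1200 + (V_2 - 12)/36 + (V_2 - V_1)/1.3 + (V_2 - V_5)/27 + (V_2 - 0)/3.9 = 0
  Node 3: (V_3 - V_1)/12 + (V_3 - V_2)/3.3 + (V_3 - 0)/150 + (V_3 - 12)/110 = 0
  Node 4: (V_4 - V_2)/1200 + (V_4 - 12)/160 + (V_4 - V_5)/360 + (V_4 - 0)/3300 = 0
  Node 5: (V_5 - 0)/4300 + (V_5 - V_2)/27 + (V_5 - V_4)/360 = 0
Collecting terms (coefficients in siemens):
  0.862·V_1 - 0.7692·V_2 - 0.08333·V_3 = 0.01319
  1.394·V_2 - 0.7692·V_1 - 0.303·V_3 - 0.0008333·V_4 - 0.03704·V_5 = 0.3333
  0.4021·V_3 - 0.08333·V_1 - 0.303·V_2 = 0.1091
  0.01016·V_4 - 0.0008333·V_2 - 0.002778·V_5 = 0.075
  0.04005·V_5 - 0.03704·V_2 - 0.002778·V_4 = 0
Solving these 5 simultaneous equations (Gaussian elimination) gives:
  V_1 = 1.551 V, V_2 = 1.532 V, V_3 = 1.747 V, V_4 = 8.044 V
  V_5 = 1.974 V
Part 1:
  Read off the nodal solution: V_1 = 1.551 V
Part 2:
  I_R9 = (V_0 - V_4)/R9 = (12 - 8.044)/160 = 0.02472 A
  Magnitude: I_R9 = 0.02472 A
Part 3:
  I_R15 = (V_4 - V_5)/R15 = (8.044 - 1.974)/360 = 0.01686 A
  P_R15 = I_R15² × R15 = (0.01686)² × 360 = 0.1023 W

Final answers:
1. V_1 = 1.551 V
2. I_R9 = 0.02472 A
3. P_R15 = 0.1023 W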